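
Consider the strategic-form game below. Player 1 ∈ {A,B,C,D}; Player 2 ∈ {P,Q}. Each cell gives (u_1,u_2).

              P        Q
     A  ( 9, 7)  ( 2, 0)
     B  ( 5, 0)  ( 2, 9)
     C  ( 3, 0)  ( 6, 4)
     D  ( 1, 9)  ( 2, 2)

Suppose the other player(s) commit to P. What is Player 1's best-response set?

u_1(A vs P) = 9
u_1(B vs P) = 5
u_1(C vs P) = 3
u_1(D vs P) = 1
max payoff 9 at {A}

BR_1 = {A}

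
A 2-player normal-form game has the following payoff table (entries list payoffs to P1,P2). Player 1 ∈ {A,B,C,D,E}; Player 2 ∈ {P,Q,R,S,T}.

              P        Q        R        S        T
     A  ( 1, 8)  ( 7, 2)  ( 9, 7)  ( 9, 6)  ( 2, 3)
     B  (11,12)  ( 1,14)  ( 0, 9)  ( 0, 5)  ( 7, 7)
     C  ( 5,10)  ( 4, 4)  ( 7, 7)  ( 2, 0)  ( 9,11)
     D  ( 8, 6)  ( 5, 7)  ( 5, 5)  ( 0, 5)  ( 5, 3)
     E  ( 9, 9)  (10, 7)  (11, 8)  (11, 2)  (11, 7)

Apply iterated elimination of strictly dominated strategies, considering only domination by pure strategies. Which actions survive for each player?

Survivors P1:{B,E} P2:{P,Q}

P1 drop A (E beats it: P:9>1 Q:10>7 R:11>9 S:11>9 T:11>2)
P1 drop C (E beats it: P:9>5 Q:10>4 R:11>7 S:11>2 T:11>9)
P1 drop D (E beats it: P:9>8 Q:10>5 R:11>5 S:11>0 T:11>5)
P2 drop R (P beats it: B:12>9 E:9>8)
P2 drop S (P beats it: B:12>5 E:9>2)
P2 drop T (P beats it: B:12>7 E:9>7)
P1→{B,E} P2→{P,Q}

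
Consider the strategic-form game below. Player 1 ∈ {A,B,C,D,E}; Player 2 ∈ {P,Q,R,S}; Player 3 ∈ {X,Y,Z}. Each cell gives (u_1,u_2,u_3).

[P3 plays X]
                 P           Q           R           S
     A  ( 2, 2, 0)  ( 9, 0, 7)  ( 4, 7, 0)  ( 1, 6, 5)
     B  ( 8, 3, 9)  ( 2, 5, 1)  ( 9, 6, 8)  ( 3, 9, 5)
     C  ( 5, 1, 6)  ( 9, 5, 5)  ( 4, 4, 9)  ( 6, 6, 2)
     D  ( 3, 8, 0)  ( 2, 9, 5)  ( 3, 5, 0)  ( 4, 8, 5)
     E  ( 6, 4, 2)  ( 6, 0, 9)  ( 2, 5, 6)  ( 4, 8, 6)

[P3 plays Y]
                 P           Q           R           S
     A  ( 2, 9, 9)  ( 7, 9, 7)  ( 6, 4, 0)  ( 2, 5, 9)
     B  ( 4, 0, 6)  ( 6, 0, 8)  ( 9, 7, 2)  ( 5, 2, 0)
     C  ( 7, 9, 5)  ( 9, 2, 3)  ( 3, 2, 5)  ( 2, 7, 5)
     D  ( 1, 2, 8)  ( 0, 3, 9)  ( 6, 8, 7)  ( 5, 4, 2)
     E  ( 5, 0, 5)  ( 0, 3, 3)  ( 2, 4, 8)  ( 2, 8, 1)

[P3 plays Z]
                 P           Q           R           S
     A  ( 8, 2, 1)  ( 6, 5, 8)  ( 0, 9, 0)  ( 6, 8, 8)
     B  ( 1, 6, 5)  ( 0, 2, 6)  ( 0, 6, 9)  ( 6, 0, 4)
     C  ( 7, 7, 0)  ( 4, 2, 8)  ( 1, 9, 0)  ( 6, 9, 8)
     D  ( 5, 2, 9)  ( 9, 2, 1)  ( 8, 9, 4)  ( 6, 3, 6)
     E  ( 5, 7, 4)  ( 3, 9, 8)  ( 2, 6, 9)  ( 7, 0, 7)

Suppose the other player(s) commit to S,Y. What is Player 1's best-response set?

argmax u_1 = {B,D}

u_1(A vs S,Y) = 2
u_1(B vs S,Y) = 5
u_1(C vs S,Y) = 2
u_1(D vs S,Y) = 5
u_1(E vs S,Y) = 2
max payoff 5 at {B,D}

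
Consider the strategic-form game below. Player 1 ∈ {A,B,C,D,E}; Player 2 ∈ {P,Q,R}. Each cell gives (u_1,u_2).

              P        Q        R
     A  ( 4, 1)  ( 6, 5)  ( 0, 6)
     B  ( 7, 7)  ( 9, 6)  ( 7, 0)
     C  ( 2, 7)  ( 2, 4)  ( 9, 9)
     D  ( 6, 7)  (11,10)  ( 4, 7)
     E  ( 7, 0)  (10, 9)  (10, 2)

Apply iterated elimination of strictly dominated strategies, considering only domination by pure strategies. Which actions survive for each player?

P1 drop A (B beats it: P:7>4 Q:9>6 R:7>0)
P1 drop C (E beats it: P:7>2 Q:10>2 R:10>9)
P2 drop R (Q beats it: B:6>0 D:10>7 E:9>2)
P1→{B,D,E} P2→{P,Q}

Remaining: P1:{B,D,E} P2:{P,Q}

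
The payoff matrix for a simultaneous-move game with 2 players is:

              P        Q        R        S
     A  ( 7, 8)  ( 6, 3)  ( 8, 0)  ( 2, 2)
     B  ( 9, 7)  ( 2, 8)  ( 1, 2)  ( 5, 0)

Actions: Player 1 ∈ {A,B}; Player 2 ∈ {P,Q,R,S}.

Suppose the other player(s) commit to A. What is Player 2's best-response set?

u_2(P vs A) = 8
u_2(Q vs A) = 3
u_2(R vs A) = 0
u_2(S vs A) = 2
max payoff 8 at {P}

BR_2 = {P}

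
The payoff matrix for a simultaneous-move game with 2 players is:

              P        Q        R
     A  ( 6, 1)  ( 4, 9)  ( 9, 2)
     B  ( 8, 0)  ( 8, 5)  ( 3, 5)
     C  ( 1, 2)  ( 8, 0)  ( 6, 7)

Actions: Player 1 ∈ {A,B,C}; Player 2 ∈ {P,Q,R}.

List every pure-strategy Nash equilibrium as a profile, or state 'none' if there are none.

PSNE = {(B,Q)}

(A,P): not NE [P1→B gives 8>6; P2→Q gives 9>1]
(A,Q): not NE [P1→C gives 8>4]
(A,R): not NE [P2→Q gives 9>2]
(B,P): not NE [P2→R gives 5>0]
(B,Q): NE
(B,R): not NE [P1→A gives 9>3]
(C,P): not NE [P1→B gives 8>1; P2→R gives 7>2]
(C,Q): not NE [P2→R gives 7>0]
(C,R): not NE [P1→A gives 9>6]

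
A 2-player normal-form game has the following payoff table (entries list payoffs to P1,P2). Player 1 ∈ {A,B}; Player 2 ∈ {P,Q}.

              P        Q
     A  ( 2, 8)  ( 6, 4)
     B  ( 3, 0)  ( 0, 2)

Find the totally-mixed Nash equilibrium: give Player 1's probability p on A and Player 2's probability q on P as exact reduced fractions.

p=1/3, q=6/7

P1 indiff ⇒ q·2+(1-q)·6 = q·3+(1-q)·0 ⇒ q(-1) = (1-q)(-6) ⇒ q = 6/7
P2 indiff ⇒ p·8+(1-p)·0 = p·4+(1-p)·2 ⇒ p(4) = (1-p)(2) ⇒ p = 1/3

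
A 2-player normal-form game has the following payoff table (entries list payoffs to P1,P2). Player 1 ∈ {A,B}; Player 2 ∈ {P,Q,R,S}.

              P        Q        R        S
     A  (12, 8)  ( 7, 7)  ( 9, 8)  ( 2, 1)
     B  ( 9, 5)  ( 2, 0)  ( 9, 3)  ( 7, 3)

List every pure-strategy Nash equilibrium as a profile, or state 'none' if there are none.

PSNE = {(A,P), (A,R)}

(A,P): NE
(A,Q): not NE [P2→R gives 8>7]
(A,R): NE
(A,S): not NE [P1→B gives 7>2; P2→R gives 8>1]
(B,P): not NE [P1→A gives 12>9]
(B,Q): not NE [P1→A gives 7>2; P2→P gives 5>0]
(B,R): not NE [P2→P gives 5>3]
(B,S): not NE [P2→P gives 5>3]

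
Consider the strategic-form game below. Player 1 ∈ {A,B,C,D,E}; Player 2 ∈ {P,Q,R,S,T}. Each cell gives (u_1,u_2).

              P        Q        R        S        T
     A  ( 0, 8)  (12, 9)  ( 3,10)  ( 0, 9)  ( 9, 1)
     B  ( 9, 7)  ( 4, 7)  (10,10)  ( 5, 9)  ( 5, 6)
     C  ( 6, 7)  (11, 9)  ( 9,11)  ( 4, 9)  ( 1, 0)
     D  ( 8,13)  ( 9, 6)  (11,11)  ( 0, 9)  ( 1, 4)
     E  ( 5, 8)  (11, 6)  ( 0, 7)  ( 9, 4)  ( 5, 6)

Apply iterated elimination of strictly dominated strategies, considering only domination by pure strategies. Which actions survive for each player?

P2 drop Q (R beats it: A:10>9 B:10>7 C:11>9 D:11>6 E:7>6)
P1 drop C (B beats it: P:9>6 R:10>9 S:5>4 T:5>1)
P2 drop S (R beats it: A:10>9 B:10>9 D:11>9 E:7>4)
P2 drop T (P beats it: A:8>1 B:7>6 D:13>4 E:8>6)
P1 drop A (B beats it: P:9>0 R:10>3)
P1 drop E (B beats it: P:9>5 R:10>0)
P1→{B,D} P2→{P,R}

IESDS → P1:{B,D} P2:{P,R}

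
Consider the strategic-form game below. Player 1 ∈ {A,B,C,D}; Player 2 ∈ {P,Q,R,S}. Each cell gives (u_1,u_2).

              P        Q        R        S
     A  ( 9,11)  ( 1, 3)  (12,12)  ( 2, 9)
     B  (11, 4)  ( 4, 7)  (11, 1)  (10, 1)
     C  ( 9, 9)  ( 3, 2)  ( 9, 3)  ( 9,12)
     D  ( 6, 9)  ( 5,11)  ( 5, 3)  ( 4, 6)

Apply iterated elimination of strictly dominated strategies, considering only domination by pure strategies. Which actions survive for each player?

Survivors P1:{A,B,D} P2:{P,Q,R}

P1 drop C (B beats it: P:11>9 Q:4>3 R:11>9 S:10>9)
P2 drop S (P beats it: A:11>9 B:4>1 D:9>6)
P1→{A,B,D} P2→{P,Q,R}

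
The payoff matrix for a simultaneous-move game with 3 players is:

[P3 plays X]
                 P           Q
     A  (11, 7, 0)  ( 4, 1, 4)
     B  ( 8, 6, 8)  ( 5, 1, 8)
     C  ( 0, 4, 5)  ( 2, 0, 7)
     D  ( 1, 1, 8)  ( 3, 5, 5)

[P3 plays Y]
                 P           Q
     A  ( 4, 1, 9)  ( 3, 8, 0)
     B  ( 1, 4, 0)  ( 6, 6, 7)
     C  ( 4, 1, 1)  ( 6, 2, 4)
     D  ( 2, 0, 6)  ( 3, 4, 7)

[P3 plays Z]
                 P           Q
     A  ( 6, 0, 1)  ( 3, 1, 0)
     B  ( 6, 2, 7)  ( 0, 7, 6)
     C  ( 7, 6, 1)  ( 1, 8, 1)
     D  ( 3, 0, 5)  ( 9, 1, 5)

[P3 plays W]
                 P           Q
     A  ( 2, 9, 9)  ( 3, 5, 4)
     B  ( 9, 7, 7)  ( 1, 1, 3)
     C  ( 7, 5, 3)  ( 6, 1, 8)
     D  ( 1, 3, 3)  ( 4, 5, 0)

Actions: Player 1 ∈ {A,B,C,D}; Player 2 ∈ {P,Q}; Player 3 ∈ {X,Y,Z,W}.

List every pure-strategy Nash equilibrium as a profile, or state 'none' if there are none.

PSNE: ∅

(A,P,X): not NE [P3→W gives 9>0]
(A,P,Y): not NE [P2→Q gives 8>1]
(A,P,Z): not NE [P1→C gives 7>6; P2→Q gives 1>0; P3→W gives 9>1]
(A,P,W): not NE [P1→B gives 9>2]
(A,Q,X): not NE [P1→B gives 5>4; P2→P gives 7>1]
(A,Q,Y): not NE [P1→C gives 6>3; P3→W gives 4>0]
(A,Q,Z): not NE [P1→D gives 9>3; P3→W gives 4>0]
(A,Q,W): not NE [P1→C gives 6>3; P2→P gives 9>5]
(B,P,X): not NE [P1→A gives 11>8]
(B,P,Y): not NE [P1→C gives 4>1; P2→Q gives 6>4; P3→X gives 8>0]
(B,P,Z): not NE [P1→C gives 7>6; P2→Q gives 7>2; P3→X gives 8>7]
(B,P,W): not NE [P3→X gives 8>7]
(B,Q,X): not NE [P2→P gives 6>1]
(B,Q,Y): not NE [P3→X gives 8>7]
(B,Q,Z): not NE [P1→D gives 9>0; P3→X gives 8>6]
(B,Q,W): not NE [P1→C gives 6>1; P2→P gives 7>1; P3→X gives 8>3]
(C,P,X): not NE [P1→A gives 11>0]
(C,P,Y): not NE [P2→Q gives 2>1; P3→X gives 5>1]
(C,P,Z): not NE [P2→Q gives 8>6; P3→X gives 5>1]
(C,P,W): not NE [P1→B gives 9>7; P3→X gives 5>3]
(C,Q,X): not NE [P1→B gives 5>2; P2→P gives 4>0; P3→W gives 8>7]
(C,Q,Y): not NE [P3→W gives 8>4]
(C,Q,Z): not NE [P1→D gives 9>1; P3→W gives 8>1]
(C,Q,W): not NE [P2→P gives 5>1]
(D,P,X): not NE [P1→A gives 11>1; P2→Q gives 5>1]
(D,P,Y): not NE [P1→C gives 4>2; P2→Q gives 4>0; P3→X gives 8>6]
(D,P,Z): not NE [P1→C gives 7>3; P2→Q gives 1>0; P3→X gives 8>5]
(D,P,W): not NE [P1→B gives 9>1; P2→Q gives 5>3; P3→X gives 8>3]
(D,Q,X): not NE [P1→B gives 5>3; P3→Y gives 7>5]
(D,Q,Y): not NE [P1→C gives 6>3]
(D,Q,Z): not NE [P3→Y gives 7>5]
(D,Q,W): not NE [P1→C gives 6>4; P3→Y gives 7>0]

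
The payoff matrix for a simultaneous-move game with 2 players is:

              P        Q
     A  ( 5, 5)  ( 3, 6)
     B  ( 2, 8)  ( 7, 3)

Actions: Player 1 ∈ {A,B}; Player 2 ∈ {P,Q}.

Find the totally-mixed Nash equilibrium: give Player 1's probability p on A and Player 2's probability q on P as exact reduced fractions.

P1 indiff ⇒ q·5+(1-q)·3 = q·2+(1-q)·7 ⇒ q(3) = (1-q)(4) ⇒ q = 4/7
P2 indiff ⇒ p·5+(1-p)·8 = p·6+(1-p)·3 ⇒ p(-1) = (1-p)(-5) ⇒ p = 5/6

P1 mixes 5/6 on A; P2 mixes 4/7 on P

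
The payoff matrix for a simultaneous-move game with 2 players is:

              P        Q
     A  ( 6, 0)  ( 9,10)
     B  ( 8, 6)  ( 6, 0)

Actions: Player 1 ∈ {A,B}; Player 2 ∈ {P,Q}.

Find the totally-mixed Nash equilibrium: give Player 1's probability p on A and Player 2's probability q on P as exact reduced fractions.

P1 indiff ⇒ q·6+(1-q)·9 = q·8+(1-q)·6 ⇒ q(-2) = (1-q)(-3) ⇒ q = 3/5
P2 indiff ⇒ p·0+(1-p)·6 = p·10+(1-p)·0 ⇒ p(-10) = (1-p)(-6) ⇒ p = 3/8

P1 mixes 3/8 on A; P2 mixes 3/5 on P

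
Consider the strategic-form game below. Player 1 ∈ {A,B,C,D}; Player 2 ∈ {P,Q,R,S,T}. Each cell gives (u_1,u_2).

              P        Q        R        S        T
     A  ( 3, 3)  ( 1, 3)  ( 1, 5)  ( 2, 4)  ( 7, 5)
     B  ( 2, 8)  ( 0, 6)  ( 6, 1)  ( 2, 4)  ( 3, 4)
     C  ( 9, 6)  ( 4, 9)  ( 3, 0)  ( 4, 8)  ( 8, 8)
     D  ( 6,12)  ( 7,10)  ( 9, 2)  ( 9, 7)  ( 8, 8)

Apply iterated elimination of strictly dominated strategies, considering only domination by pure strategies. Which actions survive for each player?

IESDS → P1:{C,D} P2:{P,Q}

P1 drop A (C beats it: P:9>3 Q:4>1 R:3>1 S:4>2 T:8>7)
P1 drop B (D beats it: P:6>2 Q:7>0 R:9>6 S:9>2 T:8>3)
P2 drop R (P beats it: C:6>0 D:12>2)
P2 drop S (Q beats it: C:9>8 D:10>7)
P2 drop T (Q beats it: C:9>8 D:10>8)
P1→{C,D} P2→{P,Q}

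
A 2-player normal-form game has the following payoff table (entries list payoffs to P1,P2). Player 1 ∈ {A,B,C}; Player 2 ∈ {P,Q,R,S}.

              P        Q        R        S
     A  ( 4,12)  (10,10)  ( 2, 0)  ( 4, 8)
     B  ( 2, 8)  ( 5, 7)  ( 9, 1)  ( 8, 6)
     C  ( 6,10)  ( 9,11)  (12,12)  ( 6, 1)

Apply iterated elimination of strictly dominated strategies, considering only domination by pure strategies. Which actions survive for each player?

P2 drop S (P beats it: A:12>8 B:8>6 C:10>1)
P1 drop B (C beats it: P:6>2 Q:9>5 R:12>9)
P1→{A,C} P2→{P,Q,R}

Remaining: P1:{A,C} P2:{P,Q,R}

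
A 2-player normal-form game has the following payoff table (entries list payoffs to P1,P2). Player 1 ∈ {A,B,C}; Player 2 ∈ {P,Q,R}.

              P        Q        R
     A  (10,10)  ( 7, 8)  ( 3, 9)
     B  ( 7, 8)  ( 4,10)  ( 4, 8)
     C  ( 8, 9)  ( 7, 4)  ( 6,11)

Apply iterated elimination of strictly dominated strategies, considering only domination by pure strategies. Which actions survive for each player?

Remaining: P1:{A,C} P2:{P,R}

P1 drop B (C beats it: P:8>7 Q:7>4 R:6>4)
P2 drop Q (P beats it: A:10>8 C:9>4)
P1→{A,C} P2→{P,R}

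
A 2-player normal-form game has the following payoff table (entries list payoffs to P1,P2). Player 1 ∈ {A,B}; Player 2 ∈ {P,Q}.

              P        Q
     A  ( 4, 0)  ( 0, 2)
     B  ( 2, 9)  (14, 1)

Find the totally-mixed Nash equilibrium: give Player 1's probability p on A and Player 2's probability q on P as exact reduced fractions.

(p,q) = (4/5, 7/8)

P1 indiff ⇒ q·4+(1-q)·0 = q·2+(1-q)·14 ⇒ q(2) = (1-q)(14) ⇒ q = 7/8
P2 indiff ⇒ p·0+(1-p)·9 = p·2+(1-p)·1 ⇒ p(-2) = (1-p)(-8) ⇒ p = 4/5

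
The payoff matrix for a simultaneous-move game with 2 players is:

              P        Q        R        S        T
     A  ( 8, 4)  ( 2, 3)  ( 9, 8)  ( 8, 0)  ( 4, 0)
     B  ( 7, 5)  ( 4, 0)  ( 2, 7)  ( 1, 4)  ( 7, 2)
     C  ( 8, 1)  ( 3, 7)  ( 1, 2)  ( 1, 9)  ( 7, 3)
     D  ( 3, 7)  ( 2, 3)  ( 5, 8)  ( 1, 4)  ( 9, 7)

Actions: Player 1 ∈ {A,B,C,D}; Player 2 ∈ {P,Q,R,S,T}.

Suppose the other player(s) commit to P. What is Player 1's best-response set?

BR_1 = {A,C}

u_1(A vs P) = 8
u_1(B vs P) = 7
u_1(C vs P) = 8
u_1(D vs P) = 3
max payoff 8 at {A,C}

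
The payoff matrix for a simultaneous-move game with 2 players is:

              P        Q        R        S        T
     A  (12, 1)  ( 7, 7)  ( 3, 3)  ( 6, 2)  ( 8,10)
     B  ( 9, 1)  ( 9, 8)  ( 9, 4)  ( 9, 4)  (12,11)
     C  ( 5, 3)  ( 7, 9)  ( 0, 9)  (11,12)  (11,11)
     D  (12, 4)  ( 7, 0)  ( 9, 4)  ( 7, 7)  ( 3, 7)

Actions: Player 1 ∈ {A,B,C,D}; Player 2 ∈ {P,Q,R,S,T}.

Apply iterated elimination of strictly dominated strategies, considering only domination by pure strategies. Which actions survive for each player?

IESDS → P1:{B,C} P2:{S,T}

P2 drop P (S beats it: A:2>1 B:4>1 C:12>3 D:7>4)
P1 drop A (B beats it: Q:9>7 R:9>3 S:9>6 T:12>8)
P2 drop Q (T beats it: B:11>8 C:11>9 D:7>0)
P2 drop R (T beats it: B:11>4 C:11>9 D:7>4)
P1 drop D (B beats it: S:9>7 T:12>3)
P1→{B,C} P2→{S,T}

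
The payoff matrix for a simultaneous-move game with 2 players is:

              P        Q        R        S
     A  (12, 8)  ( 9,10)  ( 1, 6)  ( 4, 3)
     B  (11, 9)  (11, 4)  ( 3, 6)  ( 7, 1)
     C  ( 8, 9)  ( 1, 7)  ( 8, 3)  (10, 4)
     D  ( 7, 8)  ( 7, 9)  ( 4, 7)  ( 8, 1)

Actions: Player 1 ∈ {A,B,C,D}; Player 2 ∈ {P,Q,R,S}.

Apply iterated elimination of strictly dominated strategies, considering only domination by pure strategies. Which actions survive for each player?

Remaining: P1:{A,B} P2:{P,Q}

P2 drop R (P beats it: A:8>6 B:9>6 C:9>3 D:8>7)
P2 drop S (P beats it: A:8>3 B:9>1 C:9>4 D:8>1)
P1 drop C (A beats it: P:12>8 Q:9>1)
P1 drop D (A beats it: P:12>7 Q:9>7)
P1→{A,B} P2→{P,Q}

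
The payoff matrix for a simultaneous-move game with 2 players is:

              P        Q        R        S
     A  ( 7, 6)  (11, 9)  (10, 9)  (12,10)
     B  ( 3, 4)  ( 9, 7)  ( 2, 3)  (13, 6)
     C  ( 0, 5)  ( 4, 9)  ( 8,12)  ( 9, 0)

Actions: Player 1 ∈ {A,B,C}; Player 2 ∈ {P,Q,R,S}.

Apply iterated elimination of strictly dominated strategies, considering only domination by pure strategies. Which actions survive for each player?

IESDS → P1:{A,B} P2:{Q,S}

P1 drop C (A beats it: P:7>0 Q:11>4 R:10>8 S:12>9)
P2 drop P (Q beats it: A:9>6 B:7>4)
P2 drop R (S beats it: A:10>9 B:6>3)
P1→{A,B} P2→{Q,S}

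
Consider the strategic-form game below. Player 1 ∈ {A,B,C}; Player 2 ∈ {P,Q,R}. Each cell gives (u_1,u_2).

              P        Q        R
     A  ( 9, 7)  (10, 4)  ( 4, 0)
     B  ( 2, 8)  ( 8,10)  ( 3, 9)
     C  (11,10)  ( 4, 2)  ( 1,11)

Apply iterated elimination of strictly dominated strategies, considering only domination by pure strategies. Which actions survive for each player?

IESDS → P1:{A,C} P2:{P,R}

P1 drop B (A beats it: P:9>2 Q:10>8 R:4>3)
P2 drop Q (P beats it: A:7>4 C:10>2)
P1→{A,C} P2→{P,R}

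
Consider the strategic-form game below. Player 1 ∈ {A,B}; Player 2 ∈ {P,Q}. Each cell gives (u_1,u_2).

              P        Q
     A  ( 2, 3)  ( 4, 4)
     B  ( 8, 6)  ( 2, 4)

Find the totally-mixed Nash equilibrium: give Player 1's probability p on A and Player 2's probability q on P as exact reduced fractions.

P1 indiff ⇒ q·2+(1-q)·4 = q·8+(1-q)·2 ⇒ q(-6) = (1-q)(-2) ⇒ q = 1/4
P2 indiff ⇒ p·3+(1-p)·6 = p·4+(1-p)·4 ⇒ p(-1) = (1-p)(-2) ⇒ p = 2/3

(p,q) = (2/3, 1/4)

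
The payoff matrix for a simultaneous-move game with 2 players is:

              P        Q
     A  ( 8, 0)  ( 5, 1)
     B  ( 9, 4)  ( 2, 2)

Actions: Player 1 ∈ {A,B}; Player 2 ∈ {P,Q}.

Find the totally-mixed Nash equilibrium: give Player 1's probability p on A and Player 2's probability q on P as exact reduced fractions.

P1 mixes 2/3 on A; P2 mixes 3/4 on P

P1 indiff ⇒ q·8+(1-q)·5 = q·9+(1-q)·2 ⇒ q(-1) = (1-q)(-3) ⇒ q = 3/4
P2 indiff ⇒ p·0+(1-p)·4 = p·1+(1-p)·2 ⇒ p(-1) = (1-p)(-2) ⇒ p = 2/3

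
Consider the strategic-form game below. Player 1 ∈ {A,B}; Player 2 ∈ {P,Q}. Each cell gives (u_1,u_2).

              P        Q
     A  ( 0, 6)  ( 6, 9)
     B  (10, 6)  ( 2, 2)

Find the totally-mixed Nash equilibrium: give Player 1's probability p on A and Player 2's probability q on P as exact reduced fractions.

(p,q) = (4/7, 2/7)

P1 indiff ⇒ q·0+(1-q)·6 = q·10+(1-q)·2 ⇒ q(-10) = (1-q)(-4) ⇒ q = 2/7
P2 indiff ⇒ p·6+(1-p)·6 = p·9+(1-p)·2 ⇒ p(-3) = (1-p)(-4) ⇒ p = 4/7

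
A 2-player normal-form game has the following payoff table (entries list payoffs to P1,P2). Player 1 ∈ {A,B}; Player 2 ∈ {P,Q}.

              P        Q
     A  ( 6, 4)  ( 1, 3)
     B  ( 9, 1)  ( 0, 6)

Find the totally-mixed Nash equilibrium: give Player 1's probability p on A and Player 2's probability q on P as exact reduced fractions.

p=5/6, q=1/4

P1 indiff ⇒ q·6+(1-q)·1 = q·9+(1-q)·0 ⇒ q(-3) = (1-q)(-1) ⇒ q = 1/4
P2 indiff ⇒ p·4+(1-p)·1 = p·3+(1-p)·6 ⇒ p(1) = (1-p)(5) ⇒ p = 5/6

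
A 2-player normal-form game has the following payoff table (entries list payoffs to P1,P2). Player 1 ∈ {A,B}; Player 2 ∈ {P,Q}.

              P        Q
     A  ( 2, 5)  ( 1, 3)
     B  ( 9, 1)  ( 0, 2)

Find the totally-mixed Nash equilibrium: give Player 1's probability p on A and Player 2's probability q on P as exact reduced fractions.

P1 indiff ⇒ q·2+(1-q)·1 = q·9+(1-q)·0 ⇒ q(-7) = (1-q)(-1) ⇒ q = 1/8
P2 indiff ⇒ p·5+(1-p)·1 = p·3+(1-p)·2 ⇒ p(2) = (1-p)(1) ⇒ p = 1/3

P1 mixes 1/3 on A; P2 mixes 1/8 on P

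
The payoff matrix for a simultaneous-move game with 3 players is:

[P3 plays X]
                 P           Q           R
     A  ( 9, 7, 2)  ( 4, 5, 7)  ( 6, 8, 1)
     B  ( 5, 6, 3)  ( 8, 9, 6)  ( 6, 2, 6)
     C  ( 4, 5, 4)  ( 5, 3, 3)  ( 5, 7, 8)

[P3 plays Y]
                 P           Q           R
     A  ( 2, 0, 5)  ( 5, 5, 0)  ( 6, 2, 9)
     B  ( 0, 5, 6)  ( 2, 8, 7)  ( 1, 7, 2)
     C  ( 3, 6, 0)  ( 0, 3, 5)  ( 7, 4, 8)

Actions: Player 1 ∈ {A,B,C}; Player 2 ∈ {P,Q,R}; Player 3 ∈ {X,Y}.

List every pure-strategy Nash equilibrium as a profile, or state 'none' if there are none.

(A,P,X): not NE [P2→R gives 8>7; P3→Y gives 5>2]
(A,P,Y): not NE [P1→C gives 3>2; P2→Q gives 5>0]
(A,Q,X): not NE [P1→B gives 8>4; P2→R gives 8>5]
(A,Q,Y): not NE [P3→X gives 7>0]
(A,R,X): not NE [P3→Y gives 9>1]
(A,R,Y): not NE [P1→C gives 7>6; P2→Q gives 5>2]
(B,P,X): not NE [P1→A gives 9>5; P2→Q gives 9>6; P3→Y gives 6>3]
(B,P,Y): not NE [P1→C gives 3>0; P2→Q gives 8>5]
(B,Q,X): not NE [P3→Y gives 7>6]
(B,Q,Y): not NE [P1→A gives 5>2]
(B,R,X): not NE [P2→Q gives 9>2]
(B,R,Y): not NE [P1→C gives 7>1; P2→Q gives 8>7; P3→X gives 6>2]
(C,P,X): not NE [P1→A gives 9>4; P2→R gives 7>5]
(C,P,Y): not NE [P3→X gives 4>0]
(C,Q,X): not NE [P1→B gives 8>5; P2→R gives 7>3; P3→Y gives 5>3]
(C,Q,Y): not NE [P1→A gives 5>0; P2→P gives 6>3]
(C,R,X): not NE [P1→B gives 6>5]
(C,R,Y): not NE [P2→P gives 6>4]

No pure NE.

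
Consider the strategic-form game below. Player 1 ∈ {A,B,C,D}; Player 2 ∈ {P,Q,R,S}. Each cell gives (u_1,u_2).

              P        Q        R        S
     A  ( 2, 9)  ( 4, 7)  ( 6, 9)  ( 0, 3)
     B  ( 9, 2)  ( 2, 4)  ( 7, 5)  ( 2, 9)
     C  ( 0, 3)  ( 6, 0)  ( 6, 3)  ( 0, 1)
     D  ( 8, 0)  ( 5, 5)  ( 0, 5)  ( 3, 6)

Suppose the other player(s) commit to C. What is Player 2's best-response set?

P2 best: {P,R}

u_2(P vs C) = 3
u_2(Q vs C) = 0
u_2(R vs C) = 3
u_2(S vs C) = 1
max payoff 3 at {P,R}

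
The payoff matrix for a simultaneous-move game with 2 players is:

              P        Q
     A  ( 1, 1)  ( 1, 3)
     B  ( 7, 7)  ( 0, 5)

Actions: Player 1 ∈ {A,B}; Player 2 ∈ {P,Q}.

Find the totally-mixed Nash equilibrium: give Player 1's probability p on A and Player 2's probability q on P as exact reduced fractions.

P1 indiff ⇒ q·1+(1-q)·1 = q·7+(1-q)·0 ⇒ q(-6) = (1-q)(-1) ⇒ q = 1/7
P2 indiff ⇒ p·1+(1-p)·7 = p·3+(1-p)·5 ⇒ p(-2) = (1-p)(-2) ⇒ p = 1/2

p=1/2, q=1/7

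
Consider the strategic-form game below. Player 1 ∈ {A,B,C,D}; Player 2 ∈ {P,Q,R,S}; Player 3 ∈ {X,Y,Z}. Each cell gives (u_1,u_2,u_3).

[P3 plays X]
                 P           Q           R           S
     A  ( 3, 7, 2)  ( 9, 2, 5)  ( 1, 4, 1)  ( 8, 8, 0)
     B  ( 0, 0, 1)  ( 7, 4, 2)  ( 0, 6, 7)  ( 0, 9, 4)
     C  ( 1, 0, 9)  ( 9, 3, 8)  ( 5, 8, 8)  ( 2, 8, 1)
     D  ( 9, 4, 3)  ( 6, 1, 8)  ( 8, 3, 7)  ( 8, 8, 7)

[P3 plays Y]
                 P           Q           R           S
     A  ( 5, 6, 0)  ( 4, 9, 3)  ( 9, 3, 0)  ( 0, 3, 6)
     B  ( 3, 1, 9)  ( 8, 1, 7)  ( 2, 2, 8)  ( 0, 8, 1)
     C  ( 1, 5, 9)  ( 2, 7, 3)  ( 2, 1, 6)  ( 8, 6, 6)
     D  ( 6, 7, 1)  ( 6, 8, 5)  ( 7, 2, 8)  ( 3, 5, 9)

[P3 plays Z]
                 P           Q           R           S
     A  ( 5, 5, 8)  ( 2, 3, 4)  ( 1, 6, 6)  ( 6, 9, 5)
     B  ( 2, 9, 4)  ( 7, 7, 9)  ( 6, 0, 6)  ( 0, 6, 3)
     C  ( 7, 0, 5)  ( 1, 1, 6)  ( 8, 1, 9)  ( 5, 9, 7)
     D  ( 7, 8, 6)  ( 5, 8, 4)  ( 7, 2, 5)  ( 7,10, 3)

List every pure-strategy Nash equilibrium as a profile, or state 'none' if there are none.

No pure NE.

(A,P,X): not NE [P1→D gives 9>3; P2→S gives 8>7; P3→Z gives 8>2]
(A,P,Y): not NE [P1→D gives 6>5; P2→Q gives 9>6; P3→Z gives 8>0]
(A,P,Z): not NE [P1→D gives 7>5; P2→S gives 9>5]
(A,Q,X): not NE [P2→S gives 8>2]
(A,Q,Y): not NE [P1→B gives 8>4; P3→X gives 5>3]
(A,Q,Z): not NE [P1→B gives 7>2; P2→S gives 9>3; P3→X gives 5>4]
(A,R,X): not NE [P1→D gives 8>1; P2→S gives 8>4; P3→Z gives 6>1]
(A,R,Y): not NE [P2→Q gives 9>3; P3→Z gives 6>0]
(A,R,Z): not NE [P1→C gives 8>1; P2→S gives 9>6]
(A,S,X): not NE [P3→Y gives 6>0]
(A,S,Y): not NE [P1→C gives 8>0; P2→Q gives 9>3]
(A,S,Z): not NE [P1→D gives 7>6; P3→Y gives 6>5]
(B,P,X): not NE [P1→D gives 9>0; P2→S gives 9>0; P3→Y gives 9>1]
(B,P,Y): not NE [P1→D gives 6>3; P2→S gives 8>1]
(B,P,Z): not NE [P1→D gives 7>2; P3→Y gives 9>4]
(B,Q,X): not NE [P1→C gives 9>7; P2→S gives 9>4; P3→Z gives 9>2]
(B,Q,Y): not NE [P2→S gives 8>1; P3→Z gives 9>7]
(B,Q,Z): not NE [P2→P gives 9>7]
(B,R,X): not NE [P1→D gives 8>0; P2→S gives 9>6; P3→Y gives 8>7]
(B,R,Y): not NE [P1→A gives 9>2; P2→S gives 8>2]
(B,R,Z): not NE [P1→C gives 8>6; P2→P gives 9>0; P3→Y gives 8>6]
(B,S,X): not NE [P1→D gives 8>0]
(B,S,Y): not NE [P1→C gives 8>0; P3→X gives 4>1]
(B,S,Z): not NE [P1→D gives 7>0; P2→P gives 9>6; P3→X gives 4>3]
(C,P,X): not NE [P1→D gives 9>1; P2→S gives 8>0]
(C,P,Y): not NE [P1→D gives 6>1; P2→Q gives 7>5]
(C,P,Z): not NE [P2→S gives 9>0; P3→Y gives 9>5]
(C,Q,X): not NE [P2→S gives 8>3]
(C,Q,Y): not NE [P1→B gives 8>2; P3→X gives 8>3]
(C,Q,Z): not NE [P1→B gives 7>1; P2→S gives 9>1; P3→X gives 8>6]
(C,R,X): not NE [P1→D gives 8>5; P3→Z gives 9>8]
(C,R,Y): not NE [P1→A gives 9>2; P2→Q gives 7>1; P3→Z gives 9>6]
(C,R,Z): not NE [P2→S gives 9>1]
(C,S,X): not NE [P1→D gives 8>2; P3→Z gives 7>1]
(C,S,Y): not NE [P2→Q gives 7>6; P3→Z gives 7>6]
(C,S,Z): not NE [P1→D gives 7>5]
(D,P,X): not NE [P2→S gives 8>4; P3→Z gives 6>3]
(D,P,Y): not NE [P2→Q gives 8>7; P3→Z gives 6>1]
(D,P,Z): not NE [P2→S gives 10>8]
(D,Q,X): not NE [P1→C gives 9>6; P2→S gives 8>1]
(D,Q,Y): not NE [P1→B gives 8>6; P3→X gives 8>5]
(D,Q,Z): not NE [P1→B gives 7>5; P2→S gives 10>8; P3→X gives 8>4]
(D,R,X): not NE [P2→S gives 8>3; P3→Y gives 8>7]
(D,R,Y): not NE [P1→A gives 9>7; P2→Q gives 8>2]
(D,R,Z): not NE [P1→C gives 8>7; P2→S gives 10>2; P3→Y gives 8>5]
(D,S,X): not NE [P3→Y gives 9>7]
(D,S,Y): not NE [P1→C gives 8>3; P2→Q gives 8>5]
(D,S,Z): not NE [P3→Y gives 9>3]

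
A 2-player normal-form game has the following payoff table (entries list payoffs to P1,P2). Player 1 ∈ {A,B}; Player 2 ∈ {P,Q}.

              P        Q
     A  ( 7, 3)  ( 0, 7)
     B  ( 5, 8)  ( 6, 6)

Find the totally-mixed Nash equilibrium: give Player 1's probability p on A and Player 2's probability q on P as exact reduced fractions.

p=1/3, q=3/4

P1 indiff ⇒ q·7+(1-q)·0 = q·5+(1-q)·6 ⇒ q(2) = (1-q)(6) ⇒ q = 3/4
P2 indiff ⇒ p·3+(1-p)·8 = p·7+(1-p)·6 ⇒ p(-4) = (1-p)(-2) ⇒ p = 1/3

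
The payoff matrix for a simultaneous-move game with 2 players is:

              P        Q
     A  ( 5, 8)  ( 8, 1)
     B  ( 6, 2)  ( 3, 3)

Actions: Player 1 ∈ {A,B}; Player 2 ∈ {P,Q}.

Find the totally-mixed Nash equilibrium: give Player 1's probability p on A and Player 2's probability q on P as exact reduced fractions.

P1 indiff ⇒ q·5+(1-q)·8 = q·6+(1-q)·3 ⇒ q(-1) = (1-q)(-5) ⇒ q = 5/6
P2 indiff ⇒ p·8+(1-p)·2 = p·1+(1-p)·3 ⇒ p(7) = (1-p)(1) ⇒ p = 1/8

(p,q) = (1/8, 5/6)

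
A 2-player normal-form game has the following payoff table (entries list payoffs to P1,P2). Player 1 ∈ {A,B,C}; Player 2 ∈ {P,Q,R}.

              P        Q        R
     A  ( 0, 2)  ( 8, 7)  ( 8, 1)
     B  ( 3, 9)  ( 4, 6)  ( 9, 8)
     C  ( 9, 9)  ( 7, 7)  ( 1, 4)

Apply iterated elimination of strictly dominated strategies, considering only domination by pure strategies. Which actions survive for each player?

Remaining: P1:{A,C} P2:{P,Q}

P2 drop R (P beats it: A:2>1 B:9>8 C:9>4)
P1 drop B (C beats it: P:9>3 Q:7>4)
P1→{A,C} P2→{P,Q}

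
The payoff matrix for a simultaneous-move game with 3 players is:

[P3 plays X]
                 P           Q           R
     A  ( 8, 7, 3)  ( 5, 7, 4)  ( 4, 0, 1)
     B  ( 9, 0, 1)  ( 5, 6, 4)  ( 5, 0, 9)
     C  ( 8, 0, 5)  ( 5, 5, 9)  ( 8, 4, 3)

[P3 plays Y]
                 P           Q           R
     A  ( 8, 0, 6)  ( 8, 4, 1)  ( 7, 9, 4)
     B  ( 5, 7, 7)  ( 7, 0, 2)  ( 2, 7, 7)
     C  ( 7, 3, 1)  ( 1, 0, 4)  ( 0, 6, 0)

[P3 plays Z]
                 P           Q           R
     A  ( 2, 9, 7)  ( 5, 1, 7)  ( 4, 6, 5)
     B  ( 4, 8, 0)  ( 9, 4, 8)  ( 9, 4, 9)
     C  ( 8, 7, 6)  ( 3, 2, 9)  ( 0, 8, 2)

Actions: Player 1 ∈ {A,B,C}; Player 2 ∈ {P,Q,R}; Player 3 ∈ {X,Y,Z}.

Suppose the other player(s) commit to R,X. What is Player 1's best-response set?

argmax u_1 = {C}

u_1(A vs R,X) = 4
u_1(B vs R,X) = 5
u_1(C vs R,X) = 8
max payoff 8 at {C}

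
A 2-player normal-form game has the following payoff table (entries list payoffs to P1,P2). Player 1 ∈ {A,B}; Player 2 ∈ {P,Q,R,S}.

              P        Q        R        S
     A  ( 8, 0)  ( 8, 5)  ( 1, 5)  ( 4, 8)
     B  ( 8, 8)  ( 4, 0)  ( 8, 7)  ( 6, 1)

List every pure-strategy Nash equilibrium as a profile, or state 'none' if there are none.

(A,P): not NE [P2→S gives 8>0]
(A,Q): not NE [P2→S gives 8>5]
(A,R): not NE [P1→B gives 8>1; P2→S gives 8>5]
(A,S): not NE [P1→B gives 6>4]
(B,P): NE
(B,Q): not NE [P1→A gives 8>4; P2→P gives 8>0]
(B,R): not NE [P2→P gives 8>7]
(B,S): not NE [P2→P gives 8>1]

Nash profiles: (B,P)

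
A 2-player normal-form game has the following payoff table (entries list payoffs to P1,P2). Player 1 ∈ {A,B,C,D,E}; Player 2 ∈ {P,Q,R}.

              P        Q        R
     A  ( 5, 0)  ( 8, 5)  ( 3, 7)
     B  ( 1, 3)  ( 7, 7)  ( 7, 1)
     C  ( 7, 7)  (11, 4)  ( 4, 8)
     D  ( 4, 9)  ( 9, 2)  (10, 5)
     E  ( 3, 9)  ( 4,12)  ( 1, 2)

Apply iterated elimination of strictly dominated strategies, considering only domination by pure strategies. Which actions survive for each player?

Remaining: P1:{C,D} P2:{P,R}

P1 drop A (C beats it: P:7>5 Q:11>8 R:4>3)
P1 drop B (D beats it: P:4>1 Q:9>7 R:10>7)
P1 drop E (C beats it: P:7>3 Q:11>4 R:4>1)
P2 drop Q (P beats it: C:7>4 D:9>2)
P1→{C,D} P2→{P,R}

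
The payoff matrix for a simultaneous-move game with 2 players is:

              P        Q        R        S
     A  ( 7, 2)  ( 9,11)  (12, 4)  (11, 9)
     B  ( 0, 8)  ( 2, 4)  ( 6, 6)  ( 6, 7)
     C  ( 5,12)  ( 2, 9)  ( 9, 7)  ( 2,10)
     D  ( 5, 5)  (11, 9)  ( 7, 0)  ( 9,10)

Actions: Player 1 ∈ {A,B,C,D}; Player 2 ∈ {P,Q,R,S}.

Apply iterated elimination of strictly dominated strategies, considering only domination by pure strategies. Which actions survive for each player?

IESDS → P1:{A,D} P2:{Q,S}

P1 drop B (A beats it: P:7>0 Q:9>2 R:12>6 S:11>6)
P1 drop C (A beats it: P:7>5 Q:9>2 R:12>9 S:11>2)
P2 drop P (Q beats it: A:11>2 D:9>5)
P2 drop R (Q beats it: A:11>4 D:9>0)
P1→{A,D} P2→{Q,S}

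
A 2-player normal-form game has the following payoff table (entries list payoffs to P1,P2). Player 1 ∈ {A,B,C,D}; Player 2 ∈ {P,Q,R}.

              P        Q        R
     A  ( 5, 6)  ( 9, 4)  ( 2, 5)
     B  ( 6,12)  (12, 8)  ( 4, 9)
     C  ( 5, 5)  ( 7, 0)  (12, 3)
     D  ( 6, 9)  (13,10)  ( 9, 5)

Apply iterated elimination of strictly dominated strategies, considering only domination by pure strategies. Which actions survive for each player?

P1 drop A (B beats it: P:6>5 Q:12>9 R:4>2)
P2 drop R (P beats it: B:12>9 C:5>3 D:9>5)
P1 drop C (B beats it: P:6>5 Q:12>7)
P1→{B,D} P2→{P,Q}

IESDS → P1:{B,D} P2:{P,Q}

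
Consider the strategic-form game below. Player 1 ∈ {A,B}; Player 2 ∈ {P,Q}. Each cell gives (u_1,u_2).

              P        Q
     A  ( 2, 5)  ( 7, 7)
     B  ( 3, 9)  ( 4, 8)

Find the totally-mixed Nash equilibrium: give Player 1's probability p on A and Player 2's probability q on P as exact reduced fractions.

P1 mixes 1/3 on A; P2 mixes 3/4 on P

P1 indiff ⇒ q·2+(1-q)·7 = q·3+(1-q)·4 ⇒ q(-1) = (1-q)(-3) ⇒ q = 3/4
P2 indiff ⇒ p·5+(1-p)·9 = p·7+(1-p)·8 ⇒ p(-2) = (1-p)(-1) ⇒ p = 1/3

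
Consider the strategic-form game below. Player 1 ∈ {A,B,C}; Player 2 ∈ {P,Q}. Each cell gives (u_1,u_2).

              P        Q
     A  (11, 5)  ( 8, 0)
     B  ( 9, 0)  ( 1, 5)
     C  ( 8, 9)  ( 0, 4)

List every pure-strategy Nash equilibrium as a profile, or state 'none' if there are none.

(A,P): NE
(A,Q): not NE [P2→P gives 5>0]
(B,P): not NE [P1→A gives 11>9; P2→Q gives 5>0]
(B,Q): not NE [P1→A gives 8>1]
(C,P): not NE [P1→A gives 11>8]
(C,Q): not NE [P1→A gives 8>0; P2→P gives 9>4]

NE set: (A,P)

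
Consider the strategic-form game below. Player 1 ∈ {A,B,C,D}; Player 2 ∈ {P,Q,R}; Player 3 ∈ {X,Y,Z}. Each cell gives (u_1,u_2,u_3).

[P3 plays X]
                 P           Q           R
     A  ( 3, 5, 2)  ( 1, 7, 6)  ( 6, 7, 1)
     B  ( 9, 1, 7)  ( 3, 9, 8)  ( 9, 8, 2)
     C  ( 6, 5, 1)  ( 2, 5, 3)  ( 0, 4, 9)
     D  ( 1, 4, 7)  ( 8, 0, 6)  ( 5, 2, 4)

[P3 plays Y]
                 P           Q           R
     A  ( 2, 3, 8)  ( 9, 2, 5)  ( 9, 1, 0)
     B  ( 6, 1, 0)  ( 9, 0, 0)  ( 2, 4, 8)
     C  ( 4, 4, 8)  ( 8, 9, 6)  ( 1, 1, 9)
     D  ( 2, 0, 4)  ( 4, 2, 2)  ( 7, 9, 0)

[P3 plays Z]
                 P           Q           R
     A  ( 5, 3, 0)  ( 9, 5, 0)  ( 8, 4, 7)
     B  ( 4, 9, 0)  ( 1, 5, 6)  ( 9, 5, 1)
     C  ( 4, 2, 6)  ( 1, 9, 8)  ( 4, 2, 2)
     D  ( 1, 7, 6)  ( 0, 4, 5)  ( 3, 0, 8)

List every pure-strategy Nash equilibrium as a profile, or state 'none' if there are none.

(A,P,X): not NE [P1→B gives 9>3; P2→R gives 7>5; P3→Y gives 8>2]
(A,P,Y): not NE [P1→B gives 6>2]
(A,P,Z): not NE [P2→Q gives 5>3; P3→Y gives 8>0]
(A,Q,X): not NE [P1→D gives 8>1]
(A,Q,Y): not NE [P2→P gives 3>2; P3→X gives 6>5]
(A,Q,Z): not NE [P3→X gives 6>0]
(A,R,X): not NE [P1→B gives 9>6; P3→Z gives 7>1]
(A,R,Y): not NE [P2→P gives 3>1; P3→Z gives 7>0]
(A,R,Z): not NE [P1→B gives 9>8; P2→Q gives 5>4]
(B,P,X): not NE [P2→Q gives 9>1]
(B,P,Y): not NE [P2→R gives 4>1; P3→X gives 7>0]
(B,P,Z): not NE [P1→A gives 5>4; P3→X gives 7>0]
(B,Q,X): not NE [P1→D gives 8>3]
(B,Q,Y): not NE [P2→R gives 4>0; P3→X gives 8>0]
(B,Q,Z): not NE [P1→A gives 9>1; P2→P gives 9>5; P3→X gives 8>6]
(B,R,X): not NE [P2→Q gives 9>8; P3→Y gives 8>2]
(B,R,Y): not NE [P1→A gives 9>2]
(B,R,Z): not NE [P2→P gives 9>5; P3→Y gives 8>1]
(C,P,X): not NE [P1→B gives 9>6; P3→Y gives 8>1]
(C,P,Y): not NE [P1→B gives 6>4; P2→Q gives 9>4]
(C,P,Z): not NE [P1→A gives 5>4; P2→Q gives 9>2; P3→Y gives 8>6]
(C,Q,X): not NE [P1→D gives 8>2; P3→Z gives 8>3]
(C,Q,Y): not NE [P1→B gives 9>8; P3→Z gives 8>6]
(C,Q,Z): not NE [P1→A gives 9>1]
(C,R,X): not NE [P1→B gives 9>0; P2→Q gives 5>4]
(C,R,Y): not NE [P1→A gives 9>1; P2→Q gives 9>1]
(C,R,Z): not NE [P1→B gives 9>4; P2→Q gives 9>2; P3→Y gives 9>2]
(D,P,X): not NE [P1→B gives 9>1]
(D,P,Y): not NE [P1→B gives 6>2; P2→R gives 9>0; P3→X gives 7>4]
(D,P,Z): not NE [P1→A gives 5>1; P3→X gives 7>6]
(D,Q,X): not NE [P2→P gives 4>0]
(D,Q,Y): not NE [P1→B gives 9>4; P2→R gives 9>2; P3→X gives 6>2]
(D,Q,Z): not NE [P1→A gives 9>0; P2→P gives 7>4; P3→X gives 6>5]
(D,R,X): not NE [P1→B gives 9>5; P2→P gives 4>2; P3→Z gives 8>4]
(D,R,Y): not NE [P1→A gives 9>7; P3→Z gives 8>0]
(D,R,Z): not NE [P1→B gives 9>3; P2→P gives 7>0]

Equilibria: none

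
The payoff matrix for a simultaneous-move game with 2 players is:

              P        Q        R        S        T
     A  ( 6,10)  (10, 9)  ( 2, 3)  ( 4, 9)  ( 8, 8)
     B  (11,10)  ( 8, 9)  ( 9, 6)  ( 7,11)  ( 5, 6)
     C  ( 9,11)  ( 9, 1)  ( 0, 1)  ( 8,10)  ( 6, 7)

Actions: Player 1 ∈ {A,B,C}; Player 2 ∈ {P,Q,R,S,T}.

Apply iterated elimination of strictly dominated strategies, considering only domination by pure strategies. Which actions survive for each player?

Survivors P1:{B,C} P2:{P,S}

P2 drop Q (P beats it: A:10>9 B:10>9 C:11>1)
P2 drop R (P beats it: A:10>3 B:10>6 C:11>1)
P2 drop T (P beats it: A:10>8 B:10>6 C:11>7)
P1 drop A (B beats it: P:11>6 S:7>4)
P1→{B,C} P2→{P,S}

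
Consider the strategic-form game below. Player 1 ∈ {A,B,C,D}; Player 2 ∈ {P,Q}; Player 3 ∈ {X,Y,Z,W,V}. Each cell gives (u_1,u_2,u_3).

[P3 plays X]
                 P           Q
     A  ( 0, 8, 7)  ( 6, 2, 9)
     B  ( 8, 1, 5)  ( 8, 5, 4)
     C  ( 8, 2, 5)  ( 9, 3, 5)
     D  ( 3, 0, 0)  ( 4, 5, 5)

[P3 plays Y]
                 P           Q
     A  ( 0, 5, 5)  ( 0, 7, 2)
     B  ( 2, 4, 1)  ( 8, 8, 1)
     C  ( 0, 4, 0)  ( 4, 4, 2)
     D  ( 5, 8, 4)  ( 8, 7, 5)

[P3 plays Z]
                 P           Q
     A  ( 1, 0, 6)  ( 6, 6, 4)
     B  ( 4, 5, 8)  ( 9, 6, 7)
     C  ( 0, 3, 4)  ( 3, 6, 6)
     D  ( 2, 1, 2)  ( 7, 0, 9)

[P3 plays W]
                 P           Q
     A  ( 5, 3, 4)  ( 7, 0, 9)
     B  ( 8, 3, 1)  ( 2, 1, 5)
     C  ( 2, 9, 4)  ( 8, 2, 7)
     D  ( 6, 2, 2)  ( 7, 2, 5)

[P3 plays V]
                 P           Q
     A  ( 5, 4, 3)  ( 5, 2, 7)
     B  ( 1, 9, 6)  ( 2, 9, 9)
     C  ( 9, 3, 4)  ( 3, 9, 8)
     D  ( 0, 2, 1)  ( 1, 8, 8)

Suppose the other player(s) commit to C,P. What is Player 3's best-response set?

u_3(X vs C,P) = 5
u_3(Y vs C,P) = 0
u_3(Z vs C,P) = 4
u_3(W vs C,P) = 4
u_3(V vs C,P) = 4
max payoff 5 at {X}

argmax u_3 = {X}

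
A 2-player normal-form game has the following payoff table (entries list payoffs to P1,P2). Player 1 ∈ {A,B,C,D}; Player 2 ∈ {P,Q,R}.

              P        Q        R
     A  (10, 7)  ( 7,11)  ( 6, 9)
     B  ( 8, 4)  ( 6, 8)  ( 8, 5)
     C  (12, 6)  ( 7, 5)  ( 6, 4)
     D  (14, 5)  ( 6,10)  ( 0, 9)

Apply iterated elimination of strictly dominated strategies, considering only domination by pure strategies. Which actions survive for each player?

P2 drop R (Q beats it: A:11>9 B:8>5 C:5>4 D:10>9)
P1 drop B (A beats it: P:10>8 Q:7>6)
P1→{A,C,D} P2→{P,Q}

Remaining: P1:{A,C,D} P2:{P,Q}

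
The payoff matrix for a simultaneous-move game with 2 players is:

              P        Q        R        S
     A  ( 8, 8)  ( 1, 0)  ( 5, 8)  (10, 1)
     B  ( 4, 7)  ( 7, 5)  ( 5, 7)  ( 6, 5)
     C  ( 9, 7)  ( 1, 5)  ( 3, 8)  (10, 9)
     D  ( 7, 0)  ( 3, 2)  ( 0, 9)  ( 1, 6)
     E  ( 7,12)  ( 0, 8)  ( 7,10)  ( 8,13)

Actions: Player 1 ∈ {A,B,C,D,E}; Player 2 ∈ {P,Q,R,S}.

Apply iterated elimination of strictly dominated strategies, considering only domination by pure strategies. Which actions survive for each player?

P2 drop Q (R beats it: A:8>0 B:7>5 C:8>5 D:9>2 E:10>8)
P1 drop B (E beats it: P:7>4 R:7>5 S:8>6)
P1 drop D (A beats it: P:8>7 R:5>0 S:10>1)
P1→{A,C,E} P2→{P,R,S}

Remaining: P1:{A,C,E} P2:{P,R,S}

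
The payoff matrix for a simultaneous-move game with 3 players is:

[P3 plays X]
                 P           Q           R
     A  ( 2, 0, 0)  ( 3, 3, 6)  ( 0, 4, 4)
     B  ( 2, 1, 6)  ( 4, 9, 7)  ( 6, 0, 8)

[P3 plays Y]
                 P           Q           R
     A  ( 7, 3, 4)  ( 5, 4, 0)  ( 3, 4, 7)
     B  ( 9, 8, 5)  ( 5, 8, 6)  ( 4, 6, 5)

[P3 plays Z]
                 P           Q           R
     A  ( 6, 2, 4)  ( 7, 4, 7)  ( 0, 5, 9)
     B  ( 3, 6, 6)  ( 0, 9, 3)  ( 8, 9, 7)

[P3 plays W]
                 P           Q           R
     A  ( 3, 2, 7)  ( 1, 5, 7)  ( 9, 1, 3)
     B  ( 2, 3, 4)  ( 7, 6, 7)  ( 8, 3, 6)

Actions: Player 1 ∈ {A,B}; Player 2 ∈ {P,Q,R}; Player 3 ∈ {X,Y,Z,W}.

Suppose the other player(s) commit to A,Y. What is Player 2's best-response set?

BR_2 = {Q,R}

u_2(P vs A,Y) = 3
u_2(Q vs A,Y) = 4
u_2(R vs A,Y) = 4
max payoff 4 at {Q,R}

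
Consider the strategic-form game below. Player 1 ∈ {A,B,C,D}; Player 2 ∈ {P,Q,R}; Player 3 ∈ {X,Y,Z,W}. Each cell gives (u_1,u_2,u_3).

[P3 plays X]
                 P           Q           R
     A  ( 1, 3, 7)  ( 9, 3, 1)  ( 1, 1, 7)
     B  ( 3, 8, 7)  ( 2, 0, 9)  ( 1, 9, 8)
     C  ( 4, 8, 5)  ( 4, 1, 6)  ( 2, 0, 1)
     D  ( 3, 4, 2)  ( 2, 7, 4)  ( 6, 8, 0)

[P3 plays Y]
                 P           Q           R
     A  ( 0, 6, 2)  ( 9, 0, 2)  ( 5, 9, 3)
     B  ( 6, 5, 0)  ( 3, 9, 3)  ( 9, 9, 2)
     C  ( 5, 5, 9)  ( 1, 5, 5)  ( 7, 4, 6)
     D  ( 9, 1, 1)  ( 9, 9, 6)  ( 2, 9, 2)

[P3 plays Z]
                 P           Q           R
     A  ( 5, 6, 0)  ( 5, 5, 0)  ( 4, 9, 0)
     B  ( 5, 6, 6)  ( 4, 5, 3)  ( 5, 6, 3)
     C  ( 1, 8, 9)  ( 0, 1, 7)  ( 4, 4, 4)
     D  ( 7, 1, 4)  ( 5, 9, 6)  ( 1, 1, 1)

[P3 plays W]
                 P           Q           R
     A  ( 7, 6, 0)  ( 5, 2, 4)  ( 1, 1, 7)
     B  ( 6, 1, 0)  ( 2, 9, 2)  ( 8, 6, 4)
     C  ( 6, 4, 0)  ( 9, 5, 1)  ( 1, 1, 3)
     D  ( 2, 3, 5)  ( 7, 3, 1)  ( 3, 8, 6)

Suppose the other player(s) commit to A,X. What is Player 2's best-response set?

argmax u_2 = {P,Q}

u_2(P vs A,X) = 3
u_2(Q vs A,X) = 3
u_2(R vs A,X) = 1
max payoff 3 at {P,Q}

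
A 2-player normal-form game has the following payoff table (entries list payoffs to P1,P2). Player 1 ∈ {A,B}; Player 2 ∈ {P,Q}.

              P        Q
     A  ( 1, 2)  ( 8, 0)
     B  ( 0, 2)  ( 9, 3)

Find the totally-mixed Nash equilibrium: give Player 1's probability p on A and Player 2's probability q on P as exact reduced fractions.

P1 indiff ⇒ q·1+(1-q)·8 = q·0+(1-q)·9 ⇒ q(1) = (1-q)(1) ⇒ q = 1/2
P2 indiff ⇒ p·2+(1-p)·2 = p·0+(1-p)·3 ⇒ p(2) = (1-p)(1) ⇒ p = 1/3

P1 mixes 1/3 on A; P2 mixes 1/2 on P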